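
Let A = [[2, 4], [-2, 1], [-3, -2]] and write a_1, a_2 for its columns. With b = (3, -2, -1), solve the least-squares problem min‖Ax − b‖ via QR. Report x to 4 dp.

x = (0.6056, 0.2254)

a_1 = (2, -2, -3); ‖a_1‖ = 4.1231, so q_1 = (0.4851, -0.4851, -0.7276).
q_1·a_2 = 0.4851·4 + (-0.4851)·1 + (-0.7276)·(-2) = 2.9104.
u_2 = a_2 − 2.9104·q_1 = (2.5882, 2.4118, 0.1176).
‖u_2‖ = 3.5397, so q_2 = (0.7312, 0.6813, 0.0332).
Qᵀb = (3.1530, 0.7977).
Back-substitute: x_2 = 0.7977/3.5397 = 0.2254.
x_1 = (3.1530 − 2.9104·0.2254)/4.1231 = 0.6056.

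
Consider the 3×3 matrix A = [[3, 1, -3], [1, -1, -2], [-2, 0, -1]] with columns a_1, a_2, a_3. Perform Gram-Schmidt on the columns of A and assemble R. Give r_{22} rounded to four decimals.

r_{22} = 1.3093

q_1 = a_1/‖a_1‖ = (3, 1, -2)/3.7417 = (0.8018, 0.2673, -0.5345).
r_{12} = q_1·a_2 = 0.5345.
u_2 = a_2 − 0.5345·q_1 = (0.5714, -1.1429, 0.2857).
r_{22} = ‖u_2‖ = 1.3093.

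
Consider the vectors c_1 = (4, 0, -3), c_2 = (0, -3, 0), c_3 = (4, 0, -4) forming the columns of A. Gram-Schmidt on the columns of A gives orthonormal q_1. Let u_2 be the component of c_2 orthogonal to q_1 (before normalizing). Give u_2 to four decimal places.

u_2 = (0.0000, -3.0000, 0.0000)

c_1 = (4, 0, -3); ‖c_1‖ = 5.0000, so q_1 = (0.8000, 0.0000, -0.6000).
q_1·c_2 = 0.8000·0 + 0.0000·(-3) + (-0.6000)·0 = 0.0000.
u_2 = c_2 + 0.0000·q_1 = (0.0000, -3.0000, 0.0000).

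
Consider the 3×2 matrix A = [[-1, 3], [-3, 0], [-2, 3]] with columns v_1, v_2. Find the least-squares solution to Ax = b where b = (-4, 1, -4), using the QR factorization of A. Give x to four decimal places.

x = (-0.3158, -1.4912)

v_1 = (-1, -3, -2); ‖v_1‖ = 3.7417, so e_1 = (-0.2673, -0.8018, -0.5345).
e_1·v_2 = (-0.2673)·3 + (-0.8018)·0 + (-0.5345)·3 = -2.4054.
u_2 = v_2 + 2.4054·e_1 = (2.3571, -1.9286, 1.7143).
‖u_2‖ = 3.4949, so e_2 = (0.6745, -0.5518, 0.4905).
Qᵀb = (2.4054, -5.2117).
Back-substitute: x_2 = -5.2117/3.4949 = -1.4912.
x_1 = (2.4054 + 2.4054·(-1.4912))/3.7417 = -0.3158.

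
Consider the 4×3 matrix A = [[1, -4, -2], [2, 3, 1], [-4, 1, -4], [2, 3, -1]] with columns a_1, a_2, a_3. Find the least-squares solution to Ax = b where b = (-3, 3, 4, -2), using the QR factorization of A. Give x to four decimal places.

a_1 = (1, 2, -4, 2); ‖a_1‖ = 5.0000, so q_1 = (0.2000, 0.4000, -0.8000, 0.4000).
q_1·a_2 = 0.2000·(-4) + 0.4000·3 + (-0.8000)·1 + 0.4000·3 = 0.8000.
u_2 = a_2 − 0.8000·q_1 = (-4.1600, 2.6800, 1.6400, 2.6800).
‖u_2‖ = 5.8617, so q_2 = (-0.7097, 0.4572, 0.2798, 0.4572).
q_1·a_3 = 0.2000·(-2) + 0.4000·1 + (-0.8000)·(-4) + 0.4000·(-1) = 2.8000; q_2·a_3 = (-0.7097)·(-2) + 0.4572·1 + 0.2798·(-4) + 0.4572·(-1) = 0.3003.
u_3 = a_3 − 2.8000·q_1 − 0.3003·q_2 = (-2.3469, -0.2573, -1.8440, -2.2573).
‖u_3‖ = 3.7510, so q_3 = (-0.6257, -0.0686, -0.4916, -0.6018).
Qᵀb = (-3.4000, 3.7054, 0.9084).
Back-substitute: x_3 = 0.9084/3.7510 = 0.2422.
x_2 = (3.7054 − 0.3003·0.2422)/5.8617 = 0.6197.
x_1 = (-3.4000 − 0.8000·0.6197 − 2.8000·0.2422)/5.0000 = -0.9148.

x = (-0.9148, 0.6197, 0.2422)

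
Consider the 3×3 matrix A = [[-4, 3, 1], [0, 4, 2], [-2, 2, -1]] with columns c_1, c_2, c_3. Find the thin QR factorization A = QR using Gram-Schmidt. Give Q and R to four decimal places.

c_1 = (-4, 0, -2); ‖c_1‖ = 4.4721, so e_1 = (-0.8944, 0.0000, -0.4472).
e_1·c_2 = (-0.8944)·3 + 0.0000·4 + (-0.4472)·2 = -3.5777.
u_2 = c_2 + 3.5777·e_1 = (-0.2000, 4.0000, 0.4000).
‖u_2‖ = 4.0249, so e_2 = (-0.0497, 0.9938, 0.0994).
e_1·c_3 = (-0.8944)·1 + 0.0000·2 + (-0.4472)·(-1) = -0.4472; e_2·c_3 = (-0.0497)·1 + 0.9938·2 + 0.0994·(-1) = 1.8385.
u_3 = c_3 + 0.4472·e_1 − 1.8385·e_2 = (0.6914, 0.1728, -1.3827).
‖u_3‖ = 1.5556, so e_3 = (0.4444, 0.1111, -0.8889).

Q = [[-0.8944, -0.0497, 0.4444], [0.0000, 0.9938, 0.1111], [-0.4472, 0.0994, -0.8889]], R = [[4.4721, -3.5777, -0.4472], [0.0000, 4.0249, 1.8385], [0.0000, 0.0000, 1.5556]]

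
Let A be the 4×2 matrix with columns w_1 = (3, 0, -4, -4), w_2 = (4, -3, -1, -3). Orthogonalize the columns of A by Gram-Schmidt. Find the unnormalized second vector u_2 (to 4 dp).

u_2 = (1.9512, -3.0000, 1.7317, -0.2683)

w_1 = (3, 0, -4, -4); ‖w_1‖ = 6.4031, so q_1 = (0.4685, 0.0000, -0.6247, -0.6247).
q_1·w_2 = 0.4685·4 + 0.0000·(-3) + (-0.6247)·(-1) + (-0.6247)·(-3) = 4.3729.
u_2 = w_2 − 4.3729·q_1 = (1.9512, -3.0000, 1.7317, -0.2683).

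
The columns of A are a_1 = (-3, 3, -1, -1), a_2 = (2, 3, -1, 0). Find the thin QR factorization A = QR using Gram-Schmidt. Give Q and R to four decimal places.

Q = [[-0.6708, 0.7156], [0.6708, 0.6606], [-0.2236, -0.2202], [-0.2236, 0.0550]], R = [[4.4721, 0.8944], [0.0000, 3.6332]]

a_1 = (-3, 3, -1, -1); ‖a_1‖ = 4.4721, so q_1 = (-0.6708, 0.6708, -0.2236, -0.2236).
q_1·a_2 = (-0.6708)·2 + 0.6708·3 + (-0.2236)·(-1) + (-0.2236)·0 = 0.8944.
u_2 = a_2 − 0.8944·q_1 = (2.6000, 2.4000, -0.8000, 0.2000).
‖u_2‖ = 3.6332, so q_2 = (0.7156, 0.6606, -0.2202, 0.0550).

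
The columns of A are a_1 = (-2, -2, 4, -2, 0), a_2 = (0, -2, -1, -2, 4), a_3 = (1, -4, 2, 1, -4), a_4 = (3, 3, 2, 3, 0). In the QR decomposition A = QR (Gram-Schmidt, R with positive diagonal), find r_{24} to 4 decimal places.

r_{24} = -2.5435

e_1 = a_1/‖a_1‖ = (-2, -2, 4, -2, 0)/5.2915 = (-0.3780, -0.3780, 0.7559, -0.3780, 0.0000).
r_{12} = e_1·a_2 = 0.7559.
u_2 = a_2 − 0.7559·e_1 = (0.2857, -1.7143, -1.5714, -1.7143, 4.0000).
‖u_2‖ = 4.9425, so e_2 = (0.0578, -0.3468, -0.3179, -0.3468, 0.8093).
r_{24} = e_2·a_4 = -2.5435.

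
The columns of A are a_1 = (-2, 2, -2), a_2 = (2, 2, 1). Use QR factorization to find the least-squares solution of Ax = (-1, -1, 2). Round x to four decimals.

a_1 = (-2, 2, -2); ‖a_1‖ = 3.4641, so e_1 = (-0.5774, 0.5774, -0.5774).
e_1·a_2 = (-0.5774)·2 + 0.5774·2 + (-0.5774)·1 = -0.5774.
u_2 = a_2 + 0.5774·e_1 = (1.6667, 2.3333, 0.6667).
‖u_2‖ = 2.9439, so e_2 = (0.5661, 0.7926, 0.2265).
Qᵀb = (-1.1547, -0.9058).
Back-substitute: x_2 = -0.9058/2.9439 = -0.3077.
x_1 = (-1.1547 + 0.5774·(-0.3077))/3.4641 = -0.3846.

x = (-0.3846, -0.3077)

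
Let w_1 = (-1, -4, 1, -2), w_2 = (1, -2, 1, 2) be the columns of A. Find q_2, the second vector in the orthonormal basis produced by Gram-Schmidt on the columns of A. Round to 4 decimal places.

q_1 = w_1/‖w_1‖ = (-1, -4, 1, -2)/4.6904 = (-0.2132, -0.8528, 0.2132, -0.4264).
r_{12} = q_1·w_2 = 0.8528.
u_2 = w_2 − 0.8528·q_1 = (1.1818, -1.2727, 0.8182, 2.3636).
‖u_2‖ = 3.0451, so q_2 = (0.3881, -0.4180, 0.2687, 0.7762).

q_2 = (0.3881, -0.4180, 0.2687, 0.7762)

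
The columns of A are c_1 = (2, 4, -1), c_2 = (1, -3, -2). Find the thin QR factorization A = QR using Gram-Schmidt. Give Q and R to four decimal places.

c_1 = (2, 4, -1); ‖c_1‖ = 4.5826, so q_1 = (0.4364, 0.8729, -0.2182).
q_1·c_2 = 0.4364·1 + 0.8729·(-3) + (-0.2182)·(-2) = -1.7457.
u_2 = c_2 + 1.7457·q_1 = (1.7619, -1.4762, -2.3810).
‖u_2‖ = 3.3094, so q_2 = (0.5324, -0.4461, -0.7194).

Q = [[0.4364, 0.5324], [0.8729, -0.4461], [-0.2182, -0.7194]], R = [[4.5826, -1.7457], [0.0000, 3.3094]]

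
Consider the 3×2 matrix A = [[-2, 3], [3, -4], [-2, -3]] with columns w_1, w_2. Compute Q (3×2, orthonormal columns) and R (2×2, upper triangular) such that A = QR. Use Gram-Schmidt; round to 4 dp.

Q = [[-0.4851, 0.3143], [0.7276, -0.3725], [-0.4851, -0.8732]], R = [[4.1231, -2.9104], [0.0000, 5.0527]]

q_1 = w_1/‖w_1‖ = (-2, 3, -2)/4.1231 = (-0.4851, 0.7276, -0.4851).
r_{12} = q_1·w_2 = -2.9104.
u_2 = w_2 + 2.9104·q_1 = (1.5882, -1.8824, -4.4118).
‖u_2‖ = 5.0527, so q_2 = (0.3143, -0.3725, -0.8732).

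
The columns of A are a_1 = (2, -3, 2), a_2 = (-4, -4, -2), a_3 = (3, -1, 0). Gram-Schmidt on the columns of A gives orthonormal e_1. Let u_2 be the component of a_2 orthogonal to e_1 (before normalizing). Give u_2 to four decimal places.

u_2 = (-4.0000, -4.0000, -2.0000)

a_1 = (2, -3, 2); ‖a_1‖ = 4.1231, so e_1 = (0.4851, -0.7276, 0.4851).
e_1·a_2 = 0.4851·(-4) + (-0.7276)·(-4) + 0.4851·(-2) = 0.0000.
u_2 = a_2 + 0.0000·e_1 = (-4.0000, -4.0000, -2.0000).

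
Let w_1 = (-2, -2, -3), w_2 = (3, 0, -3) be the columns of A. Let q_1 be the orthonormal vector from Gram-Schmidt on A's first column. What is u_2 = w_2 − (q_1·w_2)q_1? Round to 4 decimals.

q_1 = w_1/‖w_1‖ = (-2, -2, -3)/4.1231 = (-0.4851, -0.4851, -0.7276).
r_{12} = q_1·w_2 = 0.7276.
u_2 = w_2 − 0.7276·q_1 = (3.3529, 0.3529, -2.4706).

u_2 = (3.3529, 0.3529, -2.4706)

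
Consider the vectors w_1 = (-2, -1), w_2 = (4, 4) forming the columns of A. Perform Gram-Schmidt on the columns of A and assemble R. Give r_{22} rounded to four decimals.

w_1 = (-2, -1); ‖w_1‖ = 2.2361, so q_1 = (-0.8944, -0.4472).
q_1·w_2 = (-0.8944)·4 + (-0.4472)·4 = -5.3666.
u_2 = w_2 + 5.3666·q_1 = (-0.8000, 1.6000).
r_{22} = ‖u_2‖ = 1.7889.

r_{22} = 1.7889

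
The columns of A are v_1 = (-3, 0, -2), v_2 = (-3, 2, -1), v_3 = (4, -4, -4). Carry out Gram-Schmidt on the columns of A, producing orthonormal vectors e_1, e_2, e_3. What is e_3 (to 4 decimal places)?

v_1 = (-3, 0, -2); ‖v_1‖ = 3.6056, so e_1 = (-0.8321, 0.0000, -0.5547).
e_1·v_2 = (-0.8321)·(-3) + 0.0000·2 + (-0.5547)·(-1) = 3.0509.
u_2 = v_2 − 3.0509·e_1 = (-0.4615, 2.0000, 0.6923).
‖u_2‖ = 2.1662, so e_2 = (-0.2131, 0.9233, 0.3196).
e_1·v_3 = (-0.8321)·4 + 0.0000·(-4) + (-0.5547)·(-4) = -1.1094; e_2·v_3 = (-0.2131)·4 + 0.9233·(-4) + 0.3196·(-4) = -5.8238.
u_3 = v_3 + 1.1094·e_1 + 5.8238·e_2 = (1.8361, 1.3770, -2.7541).
‖u_3‖ = 3.5850, so e_3 = (0.5121, 0.3841, -0.7682).

e_3 = (0.5121, 0.3841, -0.7682)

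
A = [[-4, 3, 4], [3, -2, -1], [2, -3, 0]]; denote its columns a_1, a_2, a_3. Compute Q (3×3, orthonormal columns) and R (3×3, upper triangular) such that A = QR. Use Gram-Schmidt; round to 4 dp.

e_1 = a_1/‖a_1‖ = (-4, 3, 2)/5.3852 = (-0.7428, 0.5571, 0.3714).
r_{12} = e_1·a_2 = -4.4567.
u_2 = a_2 + 4.4567·e_1 = (-0.3103, 0.4828, -1.3448).
‖u_2‖ = 1.4622, so e_2 = (-0.2122, 0.3302, -0.9197).
r_{13} = e_1·a_3 = -3.5282; r_{23} = e_2·a_3 = -1.1792.
u_3 = a_3 + 3.5282·e_1 + 1.1792·e_2 = (1.1290, 1.3548, 0.2258).
‖u_3‖ = 1.7780, so e_3 = (0.6350, 0.7620, 0.1270).

Q = [[-0.7428, -0.2122, 0.6350], [0.5571, 0.3302, 0.7620], [0.3714, -0.9197, 0.1270]], R = [[5.3852, -4.4567, -3.5282], [0.0000, 1.4622, -1.1792], [0.0000, 0.0000, 1.7780]]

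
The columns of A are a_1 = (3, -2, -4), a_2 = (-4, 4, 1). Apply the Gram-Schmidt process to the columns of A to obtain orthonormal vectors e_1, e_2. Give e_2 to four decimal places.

e_1 = a_1/‖a_1‖ = (3, -2, -4)/5.3852 = (0.5571, -0.3714, -0.7428).
r_{12} = e_1·a_2 = -4.4567.
u_2 = a_2 + 4.4567·e_1 = (-1.5172, 2.3448, -2.3103).
‖u_2‖ = 3.6246, so e_2 = (-0.4186, 0.6469, -0.6374).

e_2 = (-0.4186, 0.6469, -0.6374)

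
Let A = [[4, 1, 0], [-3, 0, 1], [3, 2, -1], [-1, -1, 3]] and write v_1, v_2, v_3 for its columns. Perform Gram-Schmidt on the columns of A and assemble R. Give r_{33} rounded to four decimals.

v_1 = (4, -3, 3, -1); ‖v_1‖ = 5.9161, so q_1 = (0.6761, -0.5071, 0.5071, -0.1690).
q_1·v_2 = 0.6761·1 + (-0.5071)·0 + 0.5071·2 + (-0.1690)·(-1) = 1.8593.
u_2 = v_2 − 1.8593·q_1 = (-0.2571, 0.9429, 1.0571, -0.6857).
‖u_2‖ = 1.5946, so q_2 = (-0.1613, 0.5913, 0.6629, -0.4300).
q_1·v_3 = 0.6761·0 + (-0.5071)·1 + 0.5071·(-1) + (-0.1690)·3 = -1.5213; q_2·v_3 = (-0.1613)·0 + 0.5913·1 + 0.6629·(-1) + (-0.4300)·3 = -1.3617.
u_3 = v_3 + 1.5213·q_1 + 1.3617·q_2 = (0.8090, 1.0337, 0.6742, 2.1573).
r_{33} = ‖u_3‖ = 2.6137.

r_{33} = 2.6137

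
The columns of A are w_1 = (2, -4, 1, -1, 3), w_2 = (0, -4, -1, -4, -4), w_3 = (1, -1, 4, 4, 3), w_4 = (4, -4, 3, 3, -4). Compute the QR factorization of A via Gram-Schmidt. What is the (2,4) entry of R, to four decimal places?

w_1 = (2, -4, 1, -1, 3); ‖w_1‖ = 5.5678, so q_1 = (0.3592, -0.7184, 0.1796, -0.1796, 0.5388).
q_1·w_2 = 0.3592·0 + (-0.7184)·(-4) + 0.1796·(-1) + (-0.1796)·(-4) + 0.5388·(-4) = 1.2572.
u_2 = w_2 − 1.2572·q_1 = (-0.4516, -3.0968, -1.2258, -3.7742, -4.6774).
‖u_2‖ = 6.8862, so q_2 = (-0.0656, -0.4497, -0.1780, -0.5481, -0.6792).
r_{24} = q_2·w_4 = 2.0752.

r_{24} = 2.0752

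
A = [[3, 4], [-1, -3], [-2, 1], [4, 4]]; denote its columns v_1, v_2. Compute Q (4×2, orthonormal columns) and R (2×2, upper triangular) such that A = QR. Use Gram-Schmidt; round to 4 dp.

v_1 = (3, -1, -2, 4); ‖v_1‖ = 5.4772, so q_1 = (0.5477, -0.1826, -0.3651, 0.7303).
q_1·v_2 = 0.5477·4 + (-0.1826)·(-3) + (-0.3651)·1 + 0.7303·4 = 5.2947.
u_2 = v_2 − 5.2947·q_1 = (1.1000, -2.0333, 2.9333, 0.1333).
‖u_2‖ = 3.7372, so q_2 = (0.2943, -0.5441, 0.7849, 0.0357).

Q = [[0.5477, 0.2943], [-0.1826, -0.5441], [-0.3651, 0.7849], [0.7303, 0.0357]], R = [[5.4772, 5.2947], [0.0000, 3.7372]]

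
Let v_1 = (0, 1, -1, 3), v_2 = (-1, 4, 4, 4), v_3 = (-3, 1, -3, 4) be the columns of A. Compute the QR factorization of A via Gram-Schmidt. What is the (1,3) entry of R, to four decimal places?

e_1 = v_1/‖v_1‖ = (0, 1, -1, 3)/3.3166 = (0.0000, 0.3015, -0.3015, 0.9045).
r_{13} = e_1·v_3 = 4.8242.

r_{13} = 4.8242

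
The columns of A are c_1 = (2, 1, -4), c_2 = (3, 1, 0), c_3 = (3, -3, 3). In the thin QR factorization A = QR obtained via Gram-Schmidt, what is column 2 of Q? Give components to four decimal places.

e_2 = (0.8427, 0.2408, 0.4815)

c_1 = (2, 1, -4); ‖c_1‖ = 4.5826, so e_1 = (0.4364, 0.2182, -0.8729).
e_1·c_2 = 0.4364·3 + 0.2182·1 + (-0.8729)·0 = 1.5275.
u_2 = c_2 − 1.5275·e_1 = (2.3333, 0.6667, 1.3333).
‖u_2‖ = 2.7689, so e_2 = (0.8427, 0.2408, 0.4815).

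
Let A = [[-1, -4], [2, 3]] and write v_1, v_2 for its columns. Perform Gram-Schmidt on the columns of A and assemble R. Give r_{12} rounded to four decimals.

e_1 = v_1/‖v_1‖ = (-1, 2)/2.2361 = (-0.4472, 0.8944).
r_{12} = e_1·v_2 = 4.4721.

r_{12} = 4.4721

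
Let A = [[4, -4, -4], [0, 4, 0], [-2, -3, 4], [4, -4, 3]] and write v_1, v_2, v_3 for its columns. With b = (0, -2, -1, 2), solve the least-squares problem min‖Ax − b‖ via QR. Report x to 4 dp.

v_1 = (4, 0, -2, 4); ‖v_1‖ = 6.0000, so e_1 = (0.6667, 0.0000, -0.3333, 0.6667).
e_1·v_2 = 0.6667·(-4) + 0.0000·4 + (-0.3333)·(-3) + 0.6667·(-4) = -4.3333.
u_2 = v_2 + 4.3333·e_1 = (-1.1111, 4.0000, -4.4444, -1.1111).
‖u_2‖ = 6.1824, so e_2 = (-0.1797, 0.6470, -0.7189, -0.1797).
e_1·v_3 = 0.6667·(-4) + 0.0000·0 + (-0.3333)·4 + 0.6667·3 = -2.0000; e_2·v_3 = (-0.1797)·(-4) + 0.6470·0 + (-0.7189)·4 + (-0.1797)·3 = -2.6958.
u_3 = v_3 + 2.0000·e_1 + 2.6958·e_2 = (-3.1512, 1.7442, 1.3953, 3.8488).
‖u_3‖ = 5.4528, so e_3 = (-0.5779, 0.3199, 0.2559, 0.7059).
Qᵀb = (1.6667, -0.9346, 0.5161).
Back-substitute: x_3 = 0.5161/5.4528 = 0.0946.
x_2 = (-0.9346 + 2.6958·0.0946)/6.1824 = -0.1099.
x_1 = (1.6667 + 4.3333·(-0.1099) + 2.0000·0.0946)/6.0000 = 0.2300.

x = (0.2300, -0.1099, 0.0946)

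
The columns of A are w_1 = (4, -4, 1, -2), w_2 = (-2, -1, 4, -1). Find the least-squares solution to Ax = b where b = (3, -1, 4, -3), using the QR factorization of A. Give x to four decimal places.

x = (0.6716, 0.5753)

w_1 = (4, -4, 1, -2); ‖w_1‖ = 6.0828, so q_1 = (0.6576, -0.6576, 0.1644, -0.3288).
q_1·w_2 = 0.6576·(-2) + (-0.6576)·(-1) + 0.1644·4 + (-0.3288)·(-1) = 0.3288.
u_2 = w_2 − 0.3288·q_1 = (-2.2162, -0.7838, 3.9459, -0.8919).
‖u_2‖ = 4.6789, so q_2 = (-0.4737, -0.1675, 0.8434, -0.1906).
Qᵀb = (4.2744, 2.6918).
Back-substitute: x_2 = 2.6918/4.6789 = 0.5753.
x_1 = (4.2744 − 0.3288·0.5753)/6.0828 = 0.6716.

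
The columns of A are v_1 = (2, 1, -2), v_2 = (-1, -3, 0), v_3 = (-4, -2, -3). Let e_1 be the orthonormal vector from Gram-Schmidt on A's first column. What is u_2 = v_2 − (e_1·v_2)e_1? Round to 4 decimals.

u_2 = (0.1111, -2.4444, -1.1111)

e_1 = v_1/‖v_1‖ = (2, 1, -2)/3.0000 = (0.6667, 0.3333, -0.6667).
r_{12} = e_1·v_2 = -1.6667.
u_2 = v_2 + 1.6667·e_1 = (0.1111, -2.4444, -1.1111).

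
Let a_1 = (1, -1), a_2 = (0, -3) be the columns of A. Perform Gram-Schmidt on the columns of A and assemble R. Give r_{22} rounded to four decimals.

r_{22} = 2.1213

a_1 = (1, -1); ‖a_1‖ = 1.4142, so q_1 = (0.7071, -0.7071).
q_1·a_2 = 0.7071·0 + (-0.7071)·(-3) = 2.1213.
u_2 = a_2 − 2.1213·q_1 = (-1.5000, -1.5000).
r_{22} = ‖u_2‖ = 2.1213.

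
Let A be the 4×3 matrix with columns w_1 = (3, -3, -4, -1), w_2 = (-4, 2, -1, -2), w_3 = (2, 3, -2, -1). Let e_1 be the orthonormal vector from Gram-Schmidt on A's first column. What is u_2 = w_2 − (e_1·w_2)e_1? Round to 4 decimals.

u_2 = (-2.9714, 0.9714, -2.3714, -2.3429)

w_1 = (3, -3, -4, -1); ‖w_1‖ = 5.9161, so e_1 = (0.5071, -0.5071, -0.6761, -0.1690).
e_1·w_2 = 0.5071·(-4) + (-0.5071)·2 + (-0.6761)·(-1) + (-0.1690)·(-2) = -2.0284.
u_2 = w_2 + 2.0284·e_1 = (-2.9714, 0.9714, -2.3714, -2.3429).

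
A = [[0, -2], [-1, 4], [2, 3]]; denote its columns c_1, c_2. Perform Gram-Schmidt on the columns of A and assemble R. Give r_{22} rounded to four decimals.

r_{22} = 5.3104

e_1 = c_1/‖c_1‖ = (0, -1, 2)/2.2361 = (0.0000, -0.4472, 0.8944).
r_{12} = e_1·c_2 = 0.8944.
u_2 = c_2 − 0.8944·e_1 = (-2.0000, 4.4000, 2.2000).
r_{22} = ‖u_2‖ = 5.3104.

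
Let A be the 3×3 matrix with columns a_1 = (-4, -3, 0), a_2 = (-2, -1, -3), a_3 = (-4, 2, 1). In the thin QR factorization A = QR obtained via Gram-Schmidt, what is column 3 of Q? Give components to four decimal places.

a_1 = (-4, -3, 0); ‖a_1‖ = 5.0000, so e_1 = (-0.8000, -0.6000, 0.0000).
e_1·a_2 = (-0.8000)·(-2) + (-0.6000)·(-1) + 0.0000·(-3) = 2.2000.
u_2 = a_2 − 2.2000·e_1 = (-0.2400, 0.3200, -3.0000).
‖u_2‖ = 3.0265, so e_2 = (-0.0793, 0.1057, -0.9912).
e_1·a_3 = (-0.8000)·(-4) + (-0.6000)·2 + 0.0000·1 = 2.0000; e_2·a_3 = (-0.0793)·(-4) + 0.1057·2 + (-0.9912)·1 = -0.4626.
u_3 = a_3 − 2.0000·e_1 + 0.4626·e_2 = (-2.4367, 3.2489, 0.5415).
‖u_3‖ = 4.0971, so e_3 = (-0.5947, 0.7930, 0.1322).

e_3 = (-0.5947, 0.7930, 0.1322)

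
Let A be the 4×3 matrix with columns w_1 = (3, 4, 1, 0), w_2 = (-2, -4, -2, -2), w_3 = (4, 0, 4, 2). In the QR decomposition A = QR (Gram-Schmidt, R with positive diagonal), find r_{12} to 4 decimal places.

r_{12} = -4.7068

w_1 = (3, 4, 1, 0); ‖w_1‖ = 5.0990, so q_1 = (0.5883, 0.7845, 0.1961, 0.0000).
r_{12} = q_1·w_2 = -4.7068.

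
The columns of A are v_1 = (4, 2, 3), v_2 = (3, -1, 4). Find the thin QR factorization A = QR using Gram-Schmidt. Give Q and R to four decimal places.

q_1 = v_1/‖v_1‖ = (4, 2, 3)/5.3852 = (0.7428, 0.3714, 0.5571).
r_{12} = q_1·v_2 = 4.0853.
u_2 = v_2 − 4.0853·q_1 = (-0.0345, -2.5172, 1.7241).
‖u_2‖ = 3.0513, so q_2 = (-0.0113, -0.8250, 0.5651).

Q = [[0.7428, -0.0113], [0.3714, -0.8250], [0.5571, 0.5651]], R = [[5.3852, 4.0853], [0.0000, 3.0513]]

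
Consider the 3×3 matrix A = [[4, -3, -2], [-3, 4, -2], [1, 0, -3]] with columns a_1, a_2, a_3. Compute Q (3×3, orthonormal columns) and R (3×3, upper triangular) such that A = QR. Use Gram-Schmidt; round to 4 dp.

Q = [[0.7845, 0.4104, 0.4650], [-0.5883, 0.7295, 0.3487], [0.1961, 0.5472, -0.8137]], R = [[5.0990, -4.7068, -0.9806], [0.0000, 1.6871, -3.9213], [0.0000, 0.0000, 0.8137]]

a_1 = (4, -3, 1); ‖a_1‖ = 5.0990, so e_1 = (0.7845, -0.5883, 0.1961).
e_1·a_2 = 0.7845·(-3) + (-0.5883)·4 + 0.1961·0 = -4.7068.
u_2 = a_2 + 4.7068·e_1 = (0.6923, 1.2308, 0.9231).
‖u_2‖ = 1.6871, so e_2 = (0.4104, 0.7295, 0.5472).
e_1·a_3 = 0.7845·(-2) + (-0.5883)·(-2) + 0.1961·(-3) = -0.9806; e_2·a_3 = 0.4104·(-2) + 0.7295·(-2) + 0.5472·(-3) = -3.9213.
u_3 = a_3 + 0.9806·e_1 + 3.9213·e_2 = (0.3784, 0.2838, -0.6622).
‖u_3‖ = 0.8137, so e_3 = (0.4650, 0.3487, -0.8137).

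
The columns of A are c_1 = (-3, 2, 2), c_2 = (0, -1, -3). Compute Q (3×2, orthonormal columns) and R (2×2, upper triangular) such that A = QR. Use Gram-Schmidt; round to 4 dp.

Q = [[-0.7276, -0.5654], [0.4851, -0.0236], [0.4851, -0.8245]], R = [[4.1231, -1.9403], [0.0000, 2.4971]]

q_1 = c_1/‖c_1‖ = (-3, 2, 2)/4.1231 = (-0.7276, 0.4851, 0.4851).
r_{12} = q_1·c_2 = -1.9403.
u_2 = c_2 + 1.9403·q_1 = (-1.4118, -0.0588, -2.0588).
‖u_2‖ = 2.4971, so q_2 = (-0.5654, -0.0236, -0.8245).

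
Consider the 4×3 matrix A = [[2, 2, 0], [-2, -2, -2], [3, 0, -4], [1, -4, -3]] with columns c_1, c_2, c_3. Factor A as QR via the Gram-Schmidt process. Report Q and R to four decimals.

c_1 = (2, -2, 3, 1); ‖c_1‖ = 4.2426, so e_1 = (0.4714, -0.4714, 0.7071, 0.2357).
e_1·c_2 = 0.4714·2 + (-0.4714)·(-2) + 0.7071·0 + 0.2357·(-4) = 0.9428.
u_2 = c_2 − 0.9428·e_1 = (1.5556, -1.5556, -0.6667, -4.2222).
‖u_2‖ = 4.8074, so e_2 = (0.3236, -0.3236, -0.1387, -0.8783).
e_1·c_3 = 0.4714·0 + (-0.4714)·(-2) + 0.7071·(-4) + 0.2357·(-3) = -2.5927; e_2·c_3 = 0.3236·0 + (-0.3236)·(-2) + (-0.1387)·(-4) + (-0.8783)·(-3) = 3.8367.
u_3 = c_3 + 2.5927·e_1 − 3.8367·e_2 = (-0.0192, -1.9808, -1.6346, 0.9808).
‖u_3‖ = 2.7491, so e_3 = (-0.0070, -0.7205, -0.5946, 0.3568).

Q = [[0.4714, 0.3236, -0.0070], [-0.4714, -0.3236, -0.7205], [0.7071, -0.1387, -0.5946], [0.2357, -0.8783, 0.3568]], R = [[4.2426, 0.9428, -2.5927], [0.0000, 4.8074, 3.8367], [0.0000, 0.0000, 2.7491]]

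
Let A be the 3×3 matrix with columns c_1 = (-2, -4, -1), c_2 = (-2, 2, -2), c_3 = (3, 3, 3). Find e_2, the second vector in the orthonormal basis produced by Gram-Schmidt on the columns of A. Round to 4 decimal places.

c_1 = (-2, -4, -1); ‖c_1‖ = 4.5826, so e_1 = (-0.4364, -0.8729, -0.2182).
e_1·c_2 = (-0.4364)·(-2) + (-0.8729)·2 + (-0.2182)·(-2) = -0.4364.
u_2 = c_2 + 0.4364·e_1 = (-2.1905, 1.6190, -2.0952).
‖u_2‖ = 3.4365, so e_2 = (-0.6374, 0.4711, -0.6097).

e_2 = (-0.6374, 0.4711, -0.6097)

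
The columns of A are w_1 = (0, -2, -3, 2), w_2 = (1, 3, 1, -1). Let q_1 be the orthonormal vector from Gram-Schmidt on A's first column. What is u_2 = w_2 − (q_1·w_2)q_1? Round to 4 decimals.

w_1 = (0, -2, -3, 2); ‖w_1‖ = 4.1231, so q_1 = (0.0000, -0.4851, -0.7276, 0.4851).
q_1·w_2 = 0.0000·1 + (-0.4851)·3 + (-0.7276)·1 + 0.4851·(-1) = -2.6679.
u_2 = w_2 + 2.6679·q_1 = (1.0000, 1.7059, -0.9412, 0.2941).

u_2 = (1.0000, 1.7059, -0.9412, 0.2941)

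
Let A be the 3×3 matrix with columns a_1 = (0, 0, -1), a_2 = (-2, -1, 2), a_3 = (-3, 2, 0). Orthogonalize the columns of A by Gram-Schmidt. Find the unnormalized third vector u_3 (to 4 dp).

u_3 = (-1.4000, 2.8000, 0.0000)

a_1 = (0, 0, -1); ‖a_1‖ = 1.0000, so e_1 = (0.0000, 0.0000, -1.0000).
e_1·a_2 = 0.0000·(-2) + 0.0000·(-1) + (-1.0000)·2 = -2.0000.
u_2 = a_2 + 2.0000·e_1 = (-2.0000, -1.0000, 0.0000).
‖u_2‖ = 2.2361, so e_2 = (-0.8944, -0.4472, 0.0000).
e_1·a_3 = 0.0000·(-3) + 0.0000·2 + (-1.0000)·0 = 0.0000; e_2·a_3 = (-0.8944)·(-3) + (-0.4472)·2 + 0.0000·0 = 1.7889.
u_3 = a_3 + 0.0000·e_1 − 1.7889·e_2 = (-1.4000, 2.8000, 0.0000).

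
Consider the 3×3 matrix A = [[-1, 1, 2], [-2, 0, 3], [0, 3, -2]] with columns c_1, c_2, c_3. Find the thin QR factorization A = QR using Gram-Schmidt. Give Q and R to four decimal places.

Q = [[-0.4472, 0.2556, 0.8571], [-0.8944, -0.1278, -0.4286], [0.0000, 0.9583, -0.2857]], R = [[2.2361, -0.4472, -3.5777], [0.0000, 3.1305, -1.7889], [0.0000, 0.0000, 1.0000]]

c_1 = (-1, -2, 0); ‖c_1‖ = 2.2361, so q_1 = (-0.4472, -0.8944, 0.0000).
q_1·c_2 = (-0.4472)·1 + (-0.8944)·0 + 0.0000·3 = -0.4472.
u_2 = c_2 + 0.4472·q_1 = (0.8000, -0.4000, 3.0000).
‖u_2‖ = 3.1305, so q_2 = (0.2556, -0.1278, 0.9583).
q_1·c_3 = (-0.4472)·2 + (-0.8944)·3 + 0.0000·(-2) = -3.5777; q_2·c_3 = 0.2556·2 + (-0.1278)·3 + 0.9583·(-2) = -1.7889.
u_3 = c_3 + 3.5777·q_1 + 1.7889·q_2 = (0.8571, -0.4286, -0.2857).
‖u_3‖ = 1.0000, so q_3 = (0.8571, -0.4286, -0.2857).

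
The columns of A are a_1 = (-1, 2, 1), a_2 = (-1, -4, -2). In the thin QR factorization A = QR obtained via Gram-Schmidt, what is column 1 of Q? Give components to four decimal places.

a_1 = (-1, 2, 1); ‖a_1‖ = 2.4495, so q_1 = (-0.4082, 0.8165, 0.4082).

q_1 = (-0.4082, 0.8165, 0.4082)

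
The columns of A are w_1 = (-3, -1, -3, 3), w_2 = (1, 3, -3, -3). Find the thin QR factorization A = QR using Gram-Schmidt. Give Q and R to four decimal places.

Q = [[-0.5669, 0.0691], [-0.1890, 0.5390], [-0.5669, -0.7048], [0.5669, -0.4561]], R = [[5.2915, -1.1339], [0.0000, 5.1686]]

w_1 = (-3, -1, -3, 3); ‖w_1‖ = 5.2915, so e_1 = (-0.5669, -0.1890, -0.5669, 0.5669).
e_1·w_2 = (-0.5669)·1 + (-0.1890)·3 + (-0.5669)·(-3) + 0.5669·(-3) = -1.1339.
u_2 = w_2 + 1.1339·e_1 = (0.3571, 2.7857, -3.6429, -2.3571).
‖u_2‖ = 5.1686, so e_2 = (0.0691, 0.5390, -0.7048, -0.4561).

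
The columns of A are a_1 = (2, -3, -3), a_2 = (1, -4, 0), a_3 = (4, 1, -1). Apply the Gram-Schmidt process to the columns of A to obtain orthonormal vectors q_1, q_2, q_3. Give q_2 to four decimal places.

q_2 = (-0.0959, -0.7351, 0.6712)

q_1 = a_1/‖a_1‖ = (2, -3, -3)/4.6904 = (0.4264, -0.6396, -0.6396).
r_{12} = q_1·a_2 = 2.9848.
u_2 = a_2 − 2.9848·q_1 = (-0.2727, -2.0909, 1.9091).
‖u_2‖ = 2.8445, so q_2 = (-0.0959, -0.7351, 0.6712).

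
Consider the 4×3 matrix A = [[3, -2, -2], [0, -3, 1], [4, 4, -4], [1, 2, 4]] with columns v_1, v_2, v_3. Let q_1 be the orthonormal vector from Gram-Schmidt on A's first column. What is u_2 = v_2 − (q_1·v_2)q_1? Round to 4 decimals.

u_2 = (-3.3846, -3.0000, 2.1538, 1.5385)

q_1 = v_1/‖v_1‖ = (3, 0, 4, 1)/5.0990 = (0.5883, 0.0000, 0.7845, 0.1961).
r_{12} = q_1·v_2 = 2.3534.
u_2 = v_2 − 2.3534·q_1 = (-3.3846, -3.0000, 2.1538, 1.5385).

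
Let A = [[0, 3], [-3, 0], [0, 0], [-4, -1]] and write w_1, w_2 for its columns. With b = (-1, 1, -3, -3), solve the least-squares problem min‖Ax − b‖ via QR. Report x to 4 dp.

e_1 = w_1/‖w_1‖ = (0, -3, 0, -4)/5.0000 = (0.0000, -0.6000, 0.0000, -0.8000).
r_{12} = e_1·w_2 = 0.8000.
u_2 = w_2 − 0.8000·e_1 = (3.0000, 0.4800, 0.0000, -0.3600).
‖u_2‖ = 3.0594, so e_2 = (0.9806, 0.1569, 0.0000, -0.1177).
Qᵀb = (1.8000, -0.4707).
Back-substitute: x_2 = -0.4707/3.0594 = -0.1538.
x_1 = (1.8000 − 0.8000·(-0.1538))/5.0000 = 0.3846.

x = (0.3846, -0.1538)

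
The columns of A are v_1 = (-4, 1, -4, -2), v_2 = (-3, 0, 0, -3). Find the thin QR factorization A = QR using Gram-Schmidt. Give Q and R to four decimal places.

v_1 = (-4, 1, -4, -2); ‖v_1‖ = 6.0828, so e_1 = (-0.6576, 0.1644, -0.6576, -0.3288).
e_1·v_2 = (-0.6576)·(-3) + 0.1644·0 + (-0.6576)·0 + (-0.3288)·(-3) = 2.9592.
u_2 = v_2 − 2.9592·e_1 = (-1.0541, -0.4865, 1.9459, -2.0270).
‖u_2‖ = 3.0403, so e_2 = (-0.3467, -0.1600, 0.6401, -0.6667).

Q = [[-0.6576, -0.3467], [0.1644, -0.1600], [-0.6576, 0.6401], [-0.3288, -0.6667]], R = [[6.0828, 2.9592], [0.0000, 3.0403]]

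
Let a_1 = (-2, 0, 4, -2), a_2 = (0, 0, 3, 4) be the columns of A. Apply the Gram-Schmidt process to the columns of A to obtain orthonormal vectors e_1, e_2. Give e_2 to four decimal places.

a_1 = (-2, 0, 4, -2); ‖a_1‖ = 4.8990, so e_1 = (-0.4082, 0.0000, 0.8165, -0.4082).
e_1·a_2 = (-0.4082)·0 + 0.0000·0 + 0.8165·3 + (-0.4082)·4 = 0.8165.
u_2 = a_2 − 0.8165·e_1 = (0.3333, 0.0000, 2.3333, 4.3333).
‖u_2‖ = 4.9329, so e_2 = (0.0676, 0.0000, 0.4730, 0.8785).

e_2 = (0.0676, 0.0000, 0.4730, 0.8785)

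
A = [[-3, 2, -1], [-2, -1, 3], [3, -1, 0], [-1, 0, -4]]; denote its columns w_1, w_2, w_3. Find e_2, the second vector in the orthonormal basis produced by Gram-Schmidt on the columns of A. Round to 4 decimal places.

e_2 = (0.5526, -0.8178, -0.0442, -0.1547)

w_1 = (-3, -2, 3, -1); ‖w_1‖ = 4.7958, so e_1 = (-0.6255, -0.4170, 0.6255, -0.2085).
e_1·w_2 = (-0.6255)·2 + (-0.4170)·(-1) + 0.6255·(-1) + (-0.2085)·0 = -1.4596.
u_2 = w_2 + 1.4596·e_1 = (1.0870, -1.6087, -0.0870, -0.3043).
‖u_2‖ = 1.9671, so e_2 = (0.5526, -0.8178, -0.0442, -0.1547).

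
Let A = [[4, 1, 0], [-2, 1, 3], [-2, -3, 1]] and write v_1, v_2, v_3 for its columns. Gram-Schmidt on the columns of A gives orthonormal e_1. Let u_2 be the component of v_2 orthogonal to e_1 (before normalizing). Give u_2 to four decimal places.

u_2 = (-0.3333, 1.6667, -2.3333)

v_1 = (4, -2, -2); ‖v_1‖ = 4.8990, so e_1 = (0.8165, -0.4082, -0.4082).
e_1·v_2 = 0.8165·1 + (-0.4082)·1 + (-0.4082)·(-3) = 1.6330.
u_2 = v_2 − 1.6330·e_1 = (-0.3333, 1.6667, -2.3333).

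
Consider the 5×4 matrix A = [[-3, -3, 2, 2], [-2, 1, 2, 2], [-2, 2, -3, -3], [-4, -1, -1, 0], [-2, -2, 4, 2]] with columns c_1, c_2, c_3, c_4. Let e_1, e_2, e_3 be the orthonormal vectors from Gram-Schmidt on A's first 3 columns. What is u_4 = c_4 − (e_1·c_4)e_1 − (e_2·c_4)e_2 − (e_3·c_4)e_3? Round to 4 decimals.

e_1 = c_1/‖c_1‖ = (-3, -2, -2, -4, -2)/6.0828 = (-0.4932, -0.3288, -0.3288, -0.6576, -0.3288).
r_{12} = e_1·c_2 = 1.8084.
u_2 = c_2 − 1.8084·e_1 = (-2.1081, 1.5946, 2.5946, 0.1892, -1.4054).
‖u_2‖ = 3.9661, so e_2 = (-0.5315, 0.4021, 0.6542, 0.0477, -0.3544).
r_{13} = e_1·c_3 = -1.3152; r_{23} = e_2·c_3 = -3.6867.
u_3 = c_3 + 1.3152·e_1 + 3.6867·e_2 = (-0.6082, 3.0498, -1.0206, -1.6890, 2.2612).
‖u_3‖ = 4.3219, so e_3 = (-0.1407, 0.7057, -0.2362, -0.3908, 0.5232).
r_{14} = e_1·c_4 = -1.3152; r_{24} = e_2·c_4 = -2.9303; r_{34} = e_3·c_4 = 2.8847.
u_4 = c_4 + 1.3152·e_1 + 2.9303·e_2 − 2.8847·e_3 = (0.1998, 0.7101, -0.8342, 0.4023, -0.9800).

u_4 = (0.1998, 0.7101, -0.8342, 0.4023, -0.9800)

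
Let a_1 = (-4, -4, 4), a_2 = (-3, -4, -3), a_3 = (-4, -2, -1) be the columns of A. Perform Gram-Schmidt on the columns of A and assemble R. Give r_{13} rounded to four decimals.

r_{13} = 2.8868

q_1 = a_1/‖a_1‖ = (-4, -4, 4)/6.9282 = (-0.5774, -0.5774, 0.5774).
r_{13} = q_1·a_3 = 2.8868.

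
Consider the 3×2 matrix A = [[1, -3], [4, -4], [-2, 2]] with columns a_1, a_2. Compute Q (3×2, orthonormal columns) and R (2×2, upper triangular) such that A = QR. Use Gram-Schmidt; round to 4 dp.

Q = [[0.2182, -0.9759], [0.8729, 0.1952], [-0.4364, -0.0976]], R = [[4.5826, -5.0190], [0.0000, 1.9518]]

a_1 = (1, 4, -2); ‖a_1‖ = 4.5826, so e_1 = (0.2182, 0.8729, -0.4364).
e_1·a_2 = 0.2182·(-3) + 0.8729·(-4) + (-0.4364)·2 = -5.0190.
u_2 = a_2 + 5.0190·e_1 = (-1.9048, 0.3810, -0.1905).
‖u_2‖ = 1.9518, so e_2 = (-0.9759, 0.1952, -0.0976).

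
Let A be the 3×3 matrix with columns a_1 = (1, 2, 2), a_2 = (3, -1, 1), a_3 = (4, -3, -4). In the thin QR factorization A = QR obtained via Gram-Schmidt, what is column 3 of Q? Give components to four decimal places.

a_1 = (1, 2, 2); ‖a_1‖ = 3.0000, so q_1 = (0.3333, 0.6667, 0.6667).
q_1·a_2 = 0.3333·3 + 0.6667·(-1) + 0.6667·1 = 1.0000.
u_2 = a_2 − 1.0000·q_1 = (2.6667, -1.6667, 0.3333).
‖u_2‖ = 3.1623, so q_2 = (0.8433, -0.5270, 0.1054).
q_1·a_3 = 0.3333·4 + 0.6667·(-3) + 0.6667·(-4) = -3.3333; q_2·a_3 = 0.8433·4 + (-0.5270)·(-3) + 0.1054·(-4) = 4.5326.
u_3 = a_3 + 3.3333·q_1 − 4.5326·q_2 = (1.2889, 1.6111, -2.2556).
‖u_3‖ = 3.0569, so q_3 = (0.4216, 0.5270, -0.7379).

q_3 = (0.4216, 0.5270, -0.7379)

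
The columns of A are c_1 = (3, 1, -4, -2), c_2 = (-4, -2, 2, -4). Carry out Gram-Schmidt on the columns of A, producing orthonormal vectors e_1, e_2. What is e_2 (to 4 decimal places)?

e_2 = (-0.4494, -0.2651, 0.0230, -0.8528)

e_1 = c_1/‖c_1‖ = (3, 1, -4, -2)/5.4772 = (0.5477, 0.1826, -0.7303, -0.3651).
r_{12} = e_1·c_2 = -2.5560.
u_2 = c_2 + 2.5560·e_1 = (-2.6000, -1.5333, 0.1333, -4.9333).
‖u_2‖ = 5.7850, so e_2 = (-0.4494, -0.2651, 0.0230, -0.8528).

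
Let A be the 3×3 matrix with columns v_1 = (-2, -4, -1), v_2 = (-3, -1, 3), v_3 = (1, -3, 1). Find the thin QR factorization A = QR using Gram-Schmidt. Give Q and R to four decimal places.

v_1 = (-2, -4, -1); ‖v_1‖ = 4.5826, so q_1 = (-0.4364, -0.8729, -0.2182).
q_1·v_2 = (-0.4364)·(-3) + (-0.8729)·(-1) + (-0.2182)·3 = 1.5275.
u_2 = v_2 − 1.5275·q_1 = (-2.3333, 0.3333, 3.3333).
‖u_2‖ = 4.0825, so q_2 = (-0.5715, 0.0816, 0.8165).
q_1·v_3 = (-0.4364)·1 + (-0.8729)·(-3) + (-0.2182)·1 = 1.9640; q_2·v_3 = (-0.5715)·1 + 0.0816·(-3) + 0.8165·1 = 0.0000.
u_3 = v_3 − 1.9640·q_1 + 0.0000·q_2 = (1.8571, -1.2857, 1.4286).
‖u_3‖ = 2.6726, so q_3 = (0.6949, -0.4811, 0.5345).

Q = [[-0.4364, -0.5715, 0.6949], [-0.8729, 0.0816, -0.4811], [-0.2182, 0.8165, 0.5345]], R = [[4.5826, 1.5275, 1.9640], [0.0000, 4.0825, 0.0000], [0.0000, 0.0000, 2.6726]]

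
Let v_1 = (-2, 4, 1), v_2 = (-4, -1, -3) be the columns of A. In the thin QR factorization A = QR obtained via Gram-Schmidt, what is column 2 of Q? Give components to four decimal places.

e_2 = (-0.7665, -0.2337, -0.5982)

e_1 = v_1/‖v_1‖ = (-2, 4, 1)/4.5826 = (-0.4364, 0.8729, 0.2182).
r_{12} = e_1·v_2 = 0.2182.
u_2 = v_2 − 0.2182·e_1 = (-3.9048, -1.1905, -3.0476).
‖u_2‖ = 5.0943, so e_2 = (-0.7665, -0.2337, -0.5982).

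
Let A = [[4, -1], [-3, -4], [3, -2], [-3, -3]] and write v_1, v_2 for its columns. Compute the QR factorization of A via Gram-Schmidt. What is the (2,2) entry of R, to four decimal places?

q_1 = v_1/‖v_1‖ = (4, -3, 3, -3)/6.5574 = (0.6100, -0.4575, 0.4575, -0.4575).
r_{12} = q_1·v_2 = 1.6775.
u_2 = v_2 − 1.6775·q_1 = (-2.0233, -3.2326, -2.7674, -2.2326).
r_{22} = ‖u_2‖ = 5.2140.

r_{22} = 5.2140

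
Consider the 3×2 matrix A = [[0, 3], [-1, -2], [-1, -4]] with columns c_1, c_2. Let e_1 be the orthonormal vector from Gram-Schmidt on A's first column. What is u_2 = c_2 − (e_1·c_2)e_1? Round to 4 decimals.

u_2 = (3.0000, 1.0000, -1.0000)

e_1 = c_1/‖c_1‖ = (0, -1, -1)/1.4142 = (0.0000, -0.7071, -0.7071).
r_{12} = e_1·c_2 = 4.2426.
u_2 = c_2 − 4.2426·e_1 = (3.0000, 1.0000, -1.0000).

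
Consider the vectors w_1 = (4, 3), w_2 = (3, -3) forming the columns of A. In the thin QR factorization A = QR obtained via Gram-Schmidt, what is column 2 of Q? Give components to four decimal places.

q_1 = w_1/‖w_1‖ = (4, 3)/5.0000 = (0.8000, 0.6000).
r_{12} = q_1·w_2 = 0.6000.
u_2 = w_2 − 0.6000·q_1 = (2.5200, -3.3600).
‖u_2‖ = 4.2000, so q_2 = (0.6000, -0.8000).

q_2 = (0.6000, -0.8000)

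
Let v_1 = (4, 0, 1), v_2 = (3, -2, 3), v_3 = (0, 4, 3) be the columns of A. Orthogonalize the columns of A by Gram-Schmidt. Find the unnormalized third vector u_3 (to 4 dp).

e_1 = v_1/‖v_1‖ = (4, 0, 1)/4.1231 = (0.9701, 0.0000, 0.2425).
r_{12} = e_1·v_2 = 3.6380.
u_2 = v_2 − 3.6380·e_1 = (-0.5294, -2.0000, 2.1176).
‖u_2‖ = 2.9605, so e_2 = (-0.1788, -0.6756, 0.7153).
r_{13} = e_1·v_3 = 0.7276; r_{23} = e_2·v_3 = -0.5563.
u_3 = v_3 − 0.7276·e_1 + 0.5563·e_2 = (-0.8054, 3.6242, 3.2215).

u_3 = (-0.8054, 3.6242, 3.2215)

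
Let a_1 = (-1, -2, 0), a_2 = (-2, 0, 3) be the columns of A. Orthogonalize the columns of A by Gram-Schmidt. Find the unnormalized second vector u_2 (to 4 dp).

a_1 = (-1, -2, 0); ‖a_1‖ = 2.2361, so q_1 = (-0.4472, -0.8944, 0.0000).
q_1·a_2 = (-0.4472)·(-2) + (-0.8944)·0 + 0.0000·3 = 0.8944.
u_2 = a_2 − 0.8944·q_1 = (-1.6000, 0.8000, 3.0000).

u_2 = (-1.6000, 0.8000, 3.0000)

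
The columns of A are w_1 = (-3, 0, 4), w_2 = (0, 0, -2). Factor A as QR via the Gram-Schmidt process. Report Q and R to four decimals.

w_1 = (-3, 0, 4); ‖w_1‖ = 5.0000, so q_1 = (-0.6000, 0.0000, 0.8000).
q_1·w_2 = (-0.6000)·0 + 0.0000·0 + 0.8000·(-2) = -1.6000.
u_2 = w_2 + 1.6000·q_1 = (-0.9600, 0.0000, -0.7200).
‖u_2‖ = 1.2000, so q_2 = (-0.8000, 0.0000, -0.6000).

Q = [[-0.6000, -0.8000], [0.0000, 0.0000], [0.8000, -0.6000]], R = [[5.0000, -1.6000], [0.0000, 1.2000]]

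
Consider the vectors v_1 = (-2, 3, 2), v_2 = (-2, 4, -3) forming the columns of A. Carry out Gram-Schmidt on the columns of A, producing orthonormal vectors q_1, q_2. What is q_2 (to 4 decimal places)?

v_1 = (-2, 3, 2); ‖v_1‖ = 4.1231, so q_1 = (-0.4851, 0.7276, 0.4851).
q_1·v_2 = (-0.4851)·(-2) + 0.7276·4 + 0.4851·(-3) = 2.4254.
u_2 = v_2 − 2.4254·q_1 = (-0.8235, 2.2353, -4.1765).
‖u_2‖ = 4.8081, so q_2 = (-0.1713, 0.4649, -0.8686).

q_2 = (-0.1713, 0.4649, -0.8686)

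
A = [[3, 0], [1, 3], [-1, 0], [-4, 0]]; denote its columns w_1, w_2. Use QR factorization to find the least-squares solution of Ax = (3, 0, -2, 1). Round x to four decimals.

x = (0.2692, -0.0897)

w_1 = (3, 1, -1, -4); ‖w_1‖ = 5.1962, so e_1 = (0.5774, 0.1925, -0.1925, -0.7698).
e_1·w_2 = 0.5774·0 + 0.1925·3 + (-0.1925)·0 + (-0.7698)·0 = 0.5774.
u_2 = w_2 − 0.5774·e_1 = (-0.3333, 2.8889, 0.1111, 0.4444).
‖u_2‖ = 2.9439, so e_2 = (-0.1132, 0.9813, 0.0377, 0.1510).
Qᵀb = (1.3472, -0.2642).
Back-substitute: x_2 = -0.2642/2.9439 = -0.0897.
x_1 = (1.3472 − 0.5774·(-0.0897))/5.1962 = 0.2692.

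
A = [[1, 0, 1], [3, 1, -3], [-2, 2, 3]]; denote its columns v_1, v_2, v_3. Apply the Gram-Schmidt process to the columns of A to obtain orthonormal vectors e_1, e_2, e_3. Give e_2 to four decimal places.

e_1 = v_1/‖v_1‖ = (1, 3, -2)/3.7417 = (0.2673, 0.8018, -0.5345).
r_{12} = e_1·v_2 = -0.2673.
u_2 = v_2 + 0.2673·e_1 = (0.0714, 1.2143, 1.8571).
‖u_2‖ = 2.2200, so e_2 = (0.0322, 0.5470, 0.8365).

e_2 = (0.0322, 0.5470, 0.8365)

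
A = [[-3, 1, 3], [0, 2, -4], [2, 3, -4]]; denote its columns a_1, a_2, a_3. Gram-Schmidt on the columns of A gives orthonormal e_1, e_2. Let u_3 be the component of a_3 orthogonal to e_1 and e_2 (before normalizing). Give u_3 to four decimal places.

u_3 = (0.7399, -2.0347, 1.1098)

e_1 = a_1/‖a_1‖ = (-3, 0, 2)/3.6056 = (-0.8321, 0.0000, 0.5547).
r_{12} = e_1·a_2 = 0.8321.
u_2 = a_2 − 0.8321·e_1 = (1.6923, 2.0000, 2.5385).
‖u_2‖ = 3.6480, so e_2 = (0.4639, 0.5482, 0.6959).
r_{13} = e_1·a_3 = -4.7150; r_{23} = e_2·a_3 = -3.5847.
u_3 = a_3 + 4.7150·e_1 + 3.5847·e_2 = (0.7399, -2.0347, 1.1098).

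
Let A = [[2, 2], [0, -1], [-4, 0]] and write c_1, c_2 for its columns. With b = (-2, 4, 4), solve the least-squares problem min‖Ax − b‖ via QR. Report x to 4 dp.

x = (-0.8095, -0.9524)

c_1 = (2, 0, -4); ‖c_1‖ = 4.4721, so q_1 = (0.4472, 0.0000, -0.8944).
q_1·c_2 = 0.4472·2 + 0.0000·(-1) + (-0.8944)·0 = 0.8944.
u_2 = c_2 − 0.8944·q_1 = (1.6000, -1.0000, 0.8000).
‖u_2‖ = 2.0494, so q_2 = (0.7807, -0.4880, 0.3904).
Qᵀb = (-4.4721, -1.9518).
Back-substitute: x_2 = -1.9518/2.0494 = -0.9524.
x_1 = (-4.4721 − 0.8944·(-0.9524))/4.4721 = -0.8095.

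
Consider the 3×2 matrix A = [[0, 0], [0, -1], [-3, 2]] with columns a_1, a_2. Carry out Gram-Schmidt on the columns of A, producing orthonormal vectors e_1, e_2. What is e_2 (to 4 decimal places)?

a_1 = (0, 0, -3); ‖a_1‖ = 3.0000, so e_1 = (0.0000, 0.0000, -1.0000).
e_1·a_2 = 0.0000·0 + 0.0000·(-1) + (-1.0000)·2 = -2.0000.
u_2 = a_2 + 2.0000·e_1 = (0.0000, -1.0000, 0.0000).
‖u_2‖ = 1.0000, so e_2 = (0.0000, -1.0000, 0.0000).

e_2 = (0.0000, -1.0000, 0.0000)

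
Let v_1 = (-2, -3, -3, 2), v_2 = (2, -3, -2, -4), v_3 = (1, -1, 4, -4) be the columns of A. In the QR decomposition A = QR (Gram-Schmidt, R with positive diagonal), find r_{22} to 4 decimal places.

r_{22} = 5.7144

e_1 = v_1/‖v_1‖ = (-2, -3, -3, 2)/5.0990 = (-0.3922, -0.5883, -0.5883, 0.3922).
r_{12} = e_1·v_2 = 0.5883.
u_2 = v_2 − 0.5883·e_1 = (2.2308, -2.6538, -1.6538, -4.2308).
r_{22} = ‖u_2‖ = 5.7144.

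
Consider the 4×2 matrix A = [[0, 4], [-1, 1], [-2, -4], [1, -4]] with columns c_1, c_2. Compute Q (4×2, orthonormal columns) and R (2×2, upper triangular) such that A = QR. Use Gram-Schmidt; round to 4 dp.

Q = [[0.0000, 0.5804], [-0.4082, 0.2176], [-0.8165, -0.4353], [0.4082, -0.6529]], R = [[2.4495, 1.2247], [0.0000, 6.8920]]

c_1 = (0, -1, -2, 1); ‖c_1‖ = 2.4495, so q_1 = (0.0000, -0.4082, -0.8165, 0.4082).
q_1·c_2 = 0.0000·4 + (-0.4082)·1 + (-0.8165)·(-4) + 0.4082·(-4) = 1.2247.
u_2 = c_2 − 1.2247·q_1 = (4.0000, 1.5000, -3.0000, -4.5000).
‖u_2‖ = 6.8920, so q_2 = (0.5804, 0.2176, -0.4353, -0.6529).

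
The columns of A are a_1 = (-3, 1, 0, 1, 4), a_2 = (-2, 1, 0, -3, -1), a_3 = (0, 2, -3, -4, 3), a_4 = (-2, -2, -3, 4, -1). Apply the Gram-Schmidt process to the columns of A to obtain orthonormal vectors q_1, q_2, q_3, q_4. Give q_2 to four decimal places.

a_1 = (-3, 1, 0, 1, 4); ‖a_1‖ = 5.1962, so q_1 = (-0.5774, 0.1925, 0.0000, 0.1925, 0.7698).
q_1·a_2 = (-0.5774)·(-2) + 0.1925·1 + 0.0000·0 + 0.1925·(-3) + 0.7698·(-1) = 0.0000.
u_2 = a_2 + 0.0000·q_1 = (-2.0000, 1.0000, 0.0000, -3.0000, -1.0000).
‖u_2‖ = 3.8730, so q_2 = (-0.5164, 0.2582, 0.0000, -0.7746, -0.2582).

q_2 = (-0.5164, 0.2582, 0.0000, -0.7746, -0.2582)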